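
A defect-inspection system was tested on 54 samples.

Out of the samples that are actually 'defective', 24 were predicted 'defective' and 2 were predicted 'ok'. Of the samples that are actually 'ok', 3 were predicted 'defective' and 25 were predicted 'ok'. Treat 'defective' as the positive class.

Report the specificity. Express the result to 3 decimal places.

Specificity = TN/(TN+FP) = 25/(25+3) = 0.893

0.893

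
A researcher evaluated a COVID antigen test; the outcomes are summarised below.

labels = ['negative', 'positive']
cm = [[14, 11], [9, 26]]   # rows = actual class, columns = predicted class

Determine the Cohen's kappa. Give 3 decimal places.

0.306

Observed agreement pₒ = trace/N = 40/60 = 0.6667
Expected agreement pₑ = Σ (rowᵢ·colᵢ)/N² = (25·23 + 35·37)/60² = 0.5194
κ = (pₒ − pₑ)/(1 − pₑ) = (0.6667 − 0.5194)/(1 − 0.5194) = 0.306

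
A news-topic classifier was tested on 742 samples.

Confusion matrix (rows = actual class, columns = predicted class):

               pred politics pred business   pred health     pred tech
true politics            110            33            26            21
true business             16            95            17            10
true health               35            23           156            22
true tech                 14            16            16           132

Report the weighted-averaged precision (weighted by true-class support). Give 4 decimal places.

0.6687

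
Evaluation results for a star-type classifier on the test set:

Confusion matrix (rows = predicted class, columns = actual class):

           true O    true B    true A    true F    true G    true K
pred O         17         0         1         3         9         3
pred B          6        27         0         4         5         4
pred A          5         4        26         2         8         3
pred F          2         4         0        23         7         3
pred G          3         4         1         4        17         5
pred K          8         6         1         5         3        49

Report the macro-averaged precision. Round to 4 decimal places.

Per-class precision (TP/(TP+FP)):
  O: TP=17, FP=0+1+3+9+3=16 → 17/33 = 0.51515
  B: TP=27, FP=6+0+4+5+4=19 → 27/46 = 0.58696
  A: TP=26, FP=5+4+2+8+3=22 → 26/48 = 0.54167
  F: TP=23, FP=2+4+0+7+3=16 → 23/39 = 0.58974
  G: TP=17, FP=3+4+1+4+5=17 → 17/34 = 0.50000
  K: TP=49, FP=8+6+1+5+3=23 → 49/72 = 0.68056
Macro-precision = mean = (0.51515 + 0.58696 + 0.54167 + 0.58974 + 0.50000 + 0.68056) / 6 = 0.5690

0.5690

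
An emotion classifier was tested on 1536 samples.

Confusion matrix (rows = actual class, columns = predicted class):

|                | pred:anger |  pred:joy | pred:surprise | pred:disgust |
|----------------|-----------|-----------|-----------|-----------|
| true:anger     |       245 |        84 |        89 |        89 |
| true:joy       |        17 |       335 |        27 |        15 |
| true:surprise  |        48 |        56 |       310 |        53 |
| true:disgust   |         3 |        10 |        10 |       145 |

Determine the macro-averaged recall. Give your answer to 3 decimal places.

Per-class recall (TP/(TP+FN)):
  anger: TP=245, FN=84+89+89=262 → 245/507 = 0.4832
  joy: TP=335, FN=17+27+15=59 → 335/394 = 0.8503
  surprise: TP=310, FN=48+56+53=157 → 310/467 = 0.6638
  disgust: TP=145, FN=3+10+10=23 → 145/168 = 0.8631
Macro-recall = mean = (0.4832 + 0.8503 + 0.6638 + 0.8631) / 4 = 0.715

0.715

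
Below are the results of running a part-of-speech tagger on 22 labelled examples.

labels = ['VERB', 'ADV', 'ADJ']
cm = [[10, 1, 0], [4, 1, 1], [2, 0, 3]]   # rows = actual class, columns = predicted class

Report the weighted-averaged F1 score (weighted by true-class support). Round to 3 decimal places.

0.590

Per-class F1 score (2·TP/(2·TP+FP+FN)):
  VERB: TP=10, FP=4+2=6, FN=1+0=1 → 20/27 = 0.7407
  ADV: TP=1, FP=1+0=1, FN=4+1=5 → 2/8 = 0.2500
  ADJ: TP=3, FP=0+1=1, FN=2+0=2 → 6/9 = 0.6667
Weighted-F1 score = Σ (supportᵢ/N)·F1 scoreᵢ with N=22: (11/22)·0.7407 + (6/22)·0.2500 + (5/22)·0.6667 = 0.590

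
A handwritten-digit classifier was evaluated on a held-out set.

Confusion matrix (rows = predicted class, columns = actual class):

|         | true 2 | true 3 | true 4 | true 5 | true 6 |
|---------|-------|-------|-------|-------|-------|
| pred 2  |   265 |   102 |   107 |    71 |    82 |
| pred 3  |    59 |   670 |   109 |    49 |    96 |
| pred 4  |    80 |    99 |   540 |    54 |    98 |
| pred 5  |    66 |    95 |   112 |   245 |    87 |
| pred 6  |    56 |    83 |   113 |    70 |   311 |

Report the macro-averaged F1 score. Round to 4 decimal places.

Per-class F1 score (2·TP/(2·TP+FP+FN)):
  2: TP=265, FP=102+107+71+82=362, FN=59+80+66+56=261 → 530/1153 = 0.45967
  3: TP=670, FP=59+109+49+96=313, FN=102+99+95+83=379 → 1340/2032 = 0.65945
  4: TP=540, FP=80+99+54+98=331, FN=107+109+112+113=441 → 1080/1852 = 0.58315
  5: TP=245, FP=66+95+112+87=360, FN=71+49+54+70=244 → 490/1094 = 0.44790
  6: TP=311, FP=56+83+113+70=322, FN=82+96+98+87=363 → 622/1307 = 0.47590
Macro-F1 score = mean = (0.45967 + 0.65945 + 0.58315 + 0.44790 + 0.47590) / 5 = 0.5252

0.5252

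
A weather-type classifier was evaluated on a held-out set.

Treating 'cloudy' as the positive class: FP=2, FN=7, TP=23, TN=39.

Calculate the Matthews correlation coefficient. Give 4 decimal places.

MCC = (TP·TN − FP·FN) / √((TP+FP)(TP+FN)(TN+FP)(TN+FN))
Numerator = 23·39 − 2·7 = 883
Denominator = √(25·30·41·46) = √1414500 = 1189.3275
MCC = 883 / 1189.3275 = 0.7424

0.7424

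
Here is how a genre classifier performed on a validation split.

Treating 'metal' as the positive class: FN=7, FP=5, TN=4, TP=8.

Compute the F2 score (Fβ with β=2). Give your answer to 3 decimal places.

0.548

Fβ = (1+β²)·TP / ((1+β²)·TP + β²·FN + FP), with β²=4
= 5·8 / (5·8 + 4·7 + 5) = 0.548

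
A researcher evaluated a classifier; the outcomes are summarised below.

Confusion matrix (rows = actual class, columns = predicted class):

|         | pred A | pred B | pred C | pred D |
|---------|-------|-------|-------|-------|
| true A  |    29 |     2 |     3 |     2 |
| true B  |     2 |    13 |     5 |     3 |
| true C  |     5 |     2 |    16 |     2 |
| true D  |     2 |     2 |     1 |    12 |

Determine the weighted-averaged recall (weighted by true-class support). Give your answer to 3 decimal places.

Per-class recall (TP/(TP+FN)):
  A: TP=29, FN=2+3+2=7 → 29/36 = 0.8056
  B: TP=13, FN=2+5+3=10 → 13/23 = 0.5652
  C: TP=16, FN=5+2+2=9 → 16/25 = 0.6400
  D: TP=12, FN=2+2+1=5 → 12/17 = 0.7059
Weighted-recall = Σ (supportᵢ/N)·recallᵢ with N=101: (36/101)·0.8056 + (23/101)·0.5652 + (25/101)·0.6400 + (17/101)·0.7059 = 0.693

0.693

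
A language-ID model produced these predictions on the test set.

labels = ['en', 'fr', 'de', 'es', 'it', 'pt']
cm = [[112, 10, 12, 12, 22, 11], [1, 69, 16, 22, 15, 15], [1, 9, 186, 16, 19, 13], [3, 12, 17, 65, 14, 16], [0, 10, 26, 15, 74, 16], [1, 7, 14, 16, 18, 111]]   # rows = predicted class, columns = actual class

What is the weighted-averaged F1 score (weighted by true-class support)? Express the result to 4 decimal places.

0.6149

Per-class F1 score (2·TP/(2·TP+FP+FN)):
  en: TP=112, FP=10+12+12+22+11=67, FN=1+1+3+0+1=6 → 224/297 = 0.75421
  fr: TP=69, FP=1+16+22+15+15=69, FN=10+9+12+10+7=48 → 138/255 = 0.54118
  de: TP=186, FP=1+9+16+19+13=58, FN=12+16+17+26+14=85 → 372/515 = 0.72233
  es: TP=65, FP=3+12+17+14+16=62, FN=12+22+16+15+16=81 → 130/273 = 0.47619
  it: TP=74, FP=0+10+26+15+16=67, FN=22+15+19+14+18=88 → 148/303 = 0.48845
  pt: TP=111, FP=1+7+14+16+18=56, FN=11+15+13+16+16=71 → 222/349 = 0.63610
Weighted-F1 score = Σ (supportᵢ/N)·F1 scoreᵢ with N=996: (118/996)·0.75421 + (117/996)·0.54118 + (271/996)·0.72233 + (146/996)·0.47619 + (162/996)·0.48845 + (182/996)·0.63610 = 0.6149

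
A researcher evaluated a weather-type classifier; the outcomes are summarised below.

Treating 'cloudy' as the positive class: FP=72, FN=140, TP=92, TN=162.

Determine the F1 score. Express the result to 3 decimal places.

0.465

Precision = TP/(TP+FP) = 92/164 = 0.5610
Recall = TP/(TP+FN) = 92/232 = 0.3966
F1 = 2·TP/(2·TP+FP+FN) = 184/396 = 0.465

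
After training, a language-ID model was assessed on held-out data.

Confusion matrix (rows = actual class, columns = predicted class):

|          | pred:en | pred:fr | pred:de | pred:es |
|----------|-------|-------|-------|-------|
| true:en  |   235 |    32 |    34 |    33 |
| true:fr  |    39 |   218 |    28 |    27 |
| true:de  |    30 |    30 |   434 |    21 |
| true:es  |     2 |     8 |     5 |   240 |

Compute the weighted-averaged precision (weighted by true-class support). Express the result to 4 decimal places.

Per-class precision (TP/(TP+FP)):
  en: TP=235, FP=39+30+2=71 → 235/306 = 0.76797
  fr: TP=218, FP=32+30+8=70 → 218/288 = 0.75694
  de: TP=434, FP=34+28+5=67 → 434/501 = 0.86627
  es: TP=240, FP=33+27+21=81 → 240/321 = 0.74766
Weighted-precision = Σ (supportᵢ/N)·precisionᵢ with N=1416: (334/1416)·0.76797 + (312/1416)·0.75694 + (515/1416)·0.86627 + (255/1416)·0.74766 = 0.7976

0.7976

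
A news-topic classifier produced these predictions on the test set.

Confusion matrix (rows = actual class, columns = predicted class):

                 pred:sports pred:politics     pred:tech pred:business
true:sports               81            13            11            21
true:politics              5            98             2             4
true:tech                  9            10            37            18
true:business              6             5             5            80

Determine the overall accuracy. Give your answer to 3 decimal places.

0.731

Accuracy = trace / total = (81+98+37+80=296) / 405 = 296/405 = 0.731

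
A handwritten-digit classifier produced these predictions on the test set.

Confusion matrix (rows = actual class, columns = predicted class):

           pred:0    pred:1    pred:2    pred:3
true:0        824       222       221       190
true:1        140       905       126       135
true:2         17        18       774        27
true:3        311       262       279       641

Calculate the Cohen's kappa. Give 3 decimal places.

Observed agreement pₒ = trace/N = 3144/5092 = 0.6174
Expected agreement pₑ = Σ (rowᵢ·colᵢ)/N² = (1457·1292 + 1306·1407 + 836·1400 + 1493·993)/5092² = 0.2458
κ = (pₒ − pₑ)/(1 − pₑ) = (0.6174 − 0.2458)/(1 − 0.2458) = 0.493

0.493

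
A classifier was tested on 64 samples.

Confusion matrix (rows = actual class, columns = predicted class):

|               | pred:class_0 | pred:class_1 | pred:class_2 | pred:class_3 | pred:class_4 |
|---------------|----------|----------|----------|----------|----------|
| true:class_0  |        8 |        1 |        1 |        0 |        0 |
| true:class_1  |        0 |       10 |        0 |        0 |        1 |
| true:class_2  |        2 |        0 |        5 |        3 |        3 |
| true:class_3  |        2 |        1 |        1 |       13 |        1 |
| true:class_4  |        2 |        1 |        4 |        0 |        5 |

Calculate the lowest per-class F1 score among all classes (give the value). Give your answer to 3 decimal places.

Per-class F1 score (2·TP/(2·TP+FP+FN)):
  class_0: TP=8, FP=0+2+2+2=6, FN=1+1+0+0=2 → 16/24 = 0.6667
  class_1: TP=10, FP=1+0+1+1=3, FN=0+0+0+1=1 → 20/24 = 0.8333
  class_2: TP=5, FP=1+0+1+4=6, FN=2+0+3+3=8 → 10/24 = 0.4167
  class_3: TP=13, FP=0+0+3+0=3, FN=2+1+1+1=5 → 26/34 = 0.7647
  class_4: TP=5, FP=0+1+3+1=5, FN=2+1+4+0=7 → 10/22 = 0.4545
Lowest is class 'class_2' with F1 score = 0.417.

0.417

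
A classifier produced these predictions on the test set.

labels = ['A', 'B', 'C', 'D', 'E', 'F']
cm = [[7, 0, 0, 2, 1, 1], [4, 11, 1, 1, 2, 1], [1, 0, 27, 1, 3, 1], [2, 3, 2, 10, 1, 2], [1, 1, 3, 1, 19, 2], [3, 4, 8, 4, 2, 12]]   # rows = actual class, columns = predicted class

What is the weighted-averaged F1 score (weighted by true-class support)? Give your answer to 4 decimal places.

0.5890

Per-class F1 score (2·TP/(2·TP+FP+FN)):
  A: TP=7, FP=4+1+2+1+3=11, FN=0+0+2+1+1=4 → 14/29 = 0.48276
  B: TP=11, FP=0+0+3+1+4=8, FN=4+1+1+2+1=9 → 22/39 = 0.56410
  C: TP=27, FP=0+1+2+3+8=14, FN=1+0+1+3+1=6 → 54/74 = 0.72973
  D: TP=10, FP=2+1+1+1+4=9, FN=2+3+2+1+2=10 → 20/39 = 0.51282
  E: TP=19, FP=1+2+3+1+2=9, FN=1+1+3+1+2=8 → 38/55 = 0.69091
  F: TP=12, FP=1+1+1+2+2=7, FN=3+4+8+4+2=21 → 24/52 = 0.46154
Weighted-F1 score = Σ (supportᵢ/N)·F1 scoreᵢ with N=144: (11/144)·0.48276 + (20/144)·0.56410 + (33/144)·0.72973 + (20/144)·0.51282 + (27/144)·0.69091 + (33/144)·0.46154 = 0.5890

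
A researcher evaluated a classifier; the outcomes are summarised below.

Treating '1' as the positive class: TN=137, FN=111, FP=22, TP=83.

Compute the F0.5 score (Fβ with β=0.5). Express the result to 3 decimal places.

0.676

Fβ = (1+β²)·TP / ((1+β²)·TP + β²·FN + FP), with β²=1/4
= 1.25·83 / (1.25·83 + 0.25·111 + 22) = 0.676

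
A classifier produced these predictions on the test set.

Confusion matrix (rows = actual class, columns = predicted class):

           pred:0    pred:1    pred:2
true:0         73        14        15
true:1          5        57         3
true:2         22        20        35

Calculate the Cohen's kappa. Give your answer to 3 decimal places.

Observed agreement pₒ = trace/N = 165/244 = 0.6762
Expected agreement pₑ = Σ (rowᵢ·colᵢ)/N² = (102·100 + 65·91 + 77·53)/244² = 0.3392
κ = (pₒ − pₑ)/(1 − pₑ) = (0.6762 − 0.3392)/(1 − 0.3392) = 0.510

0.510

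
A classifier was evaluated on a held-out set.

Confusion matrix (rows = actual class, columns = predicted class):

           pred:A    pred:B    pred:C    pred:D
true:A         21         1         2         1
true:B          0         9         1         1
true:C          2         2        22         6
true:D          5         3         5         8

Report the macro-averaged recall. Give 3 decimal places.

0.682

Per-class recall (TP/(TP+FN)):
  A: TP=21, FN=1+2+1=4 → 21/25 = 0.8400
  B: TP=9, FN=0+1+1=2 → 9/11 = 0.8182
  C: TP=22, FN=2+2+6=10 → 22/32 = 0.6875
  D: TP=8, FN=5+3+5=13 → 8/21 = 0.3810
Macro-recall = mean = (0.8400 + 0.8182 + 0.6875 + 0.3810) / 4 = 0.682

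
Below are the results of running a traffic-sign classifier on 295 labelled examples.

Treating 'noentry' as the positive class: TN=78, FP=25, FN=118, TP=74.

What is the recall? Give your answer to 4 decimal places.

0.3854

Recall = TP/(TP+FN) = 74/(74+118) = 74/192 = 0.3854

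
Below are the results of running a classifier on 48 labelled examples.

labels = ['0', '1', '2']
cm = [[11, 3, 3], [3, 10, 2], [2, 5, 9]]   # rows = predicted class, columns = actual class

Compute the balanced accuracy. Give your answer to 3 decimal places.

0.629

Balanced accuracy = mean of per-class recall.
  0: recall = 11/16 = 0.6875
  1: recall = 10/18 = 0.5556
  2: recall = 9/14 = 0.6429
Mean = (0.6875 + 0.5556 + 0.6429) / 3 = 0.629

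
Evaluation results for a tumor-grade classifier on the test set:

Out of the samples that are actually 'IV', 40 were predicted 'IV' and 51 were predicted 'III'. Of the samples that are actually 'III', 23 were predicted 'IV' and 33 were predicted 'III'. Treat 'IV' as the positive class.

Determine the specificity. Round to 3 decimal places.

0.589

Specificity = TN/(TN+FP) = 33/(33+23) = 0.589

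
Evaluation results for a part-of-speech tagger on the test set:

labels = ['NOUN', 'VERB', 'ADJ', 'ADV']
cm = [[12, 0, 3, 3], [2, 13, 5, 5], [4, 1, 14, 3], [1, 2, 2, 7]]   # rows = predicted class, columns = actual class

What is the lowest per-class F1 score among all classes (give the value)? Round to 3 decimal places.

Per-class F1 score (2·TP/(2·TP+FP+FN)):
  NOUN: TP=12, FP=0+3+3=6, FN=2+4+1=7 → 24/37 = 0.6486
  VERB: TP=13, FP=2+5+5=12, FN=0+1+2=3 → 26/41 = 0.6341
  ADJ: TP=14, FP=4+1+3=8, FN=3+5+2=10 → 28/46 = 0.6087
  ADV: TP=7, FP=1+2+2=5, FN=3+5+3=11 → 14/30 = 0.4667
Lowest is class 'ADV' with F1 score = 0.467.

0.467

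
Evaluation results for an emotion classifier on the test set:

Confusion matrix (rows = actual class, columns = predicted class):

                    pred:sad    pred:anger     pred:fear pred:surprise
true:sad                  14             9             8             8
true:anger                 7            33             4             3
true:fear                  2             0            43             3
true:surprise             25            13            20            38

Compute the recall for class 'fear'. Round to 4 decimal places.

recall = TP/(TP+FN).
fear: TP=43, FN=2+0+3=5 → 43/48 = 0.89583

0.8958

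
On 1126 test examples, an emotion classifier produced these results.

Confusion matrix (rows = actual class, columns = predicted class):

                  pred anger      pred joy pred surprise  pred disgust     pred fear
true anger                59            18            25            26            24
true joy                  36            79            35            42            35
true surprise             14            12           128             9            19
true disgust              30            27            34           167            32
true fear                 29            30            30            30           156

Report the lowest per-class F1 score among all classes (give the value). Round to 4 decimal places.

0.3688

Per-class F1 score (2·TP/(2·TP+FP+FN)):
  anger: TP=59, FP=36+14+30+29=109, FN=18+25+26+24=93 → 118/320 = 0.36875
  joy: TP=79, FP=18+12+27+30=87, FN=36+35+42+35=148 → 158/393 = 0.40204
  surprise: TP=128, FP=25+35+34+30=124, FN=14+12+9+19=54 → 256/434 = 0.58986
  disgust: TP=167, FP=26+42+9+30=107, FN=30+27+34+32=123 → 334/564 = 0.59220
  fear: TP=156, FP=24+35+19+32=110, FN=29+30+30+30=119 → 312/541 = 0.57671
Lowest is class 'anger' with F1 score = 0.3688.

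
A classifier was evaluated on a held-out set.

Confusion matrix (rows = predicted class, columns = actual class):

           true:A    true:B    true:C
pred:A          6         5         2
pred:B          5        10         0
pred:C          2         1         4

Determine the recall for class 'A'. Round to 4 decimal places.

0.4615

Take TP from the diagonal, FP from the rest of the 'A' prediction marginal, FN from the rest of the 'A' actual marginal.
recall = TP/(TP+FN).
A: TP=6, FN=5+2=7 → 6/13 = 0.46154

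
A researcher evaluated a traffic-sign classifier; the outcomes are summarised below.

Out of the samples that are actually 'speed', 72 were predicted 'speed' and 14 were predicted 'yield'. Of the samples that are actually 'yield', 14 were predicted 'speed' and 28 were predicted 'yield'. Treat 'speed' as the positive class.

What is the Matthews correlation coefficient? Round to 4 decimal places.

0.5039

MCC = (TP·TN − FP·FN) / √((TP+FP)(TP+FN)(TN+FP)(TN+FN))
Numerator = 72·28 − 14·14 = 1820
Denominator = √(86·86·42·42) = √13046544 = 3612.0000
MCC = 1820 / 3612.0000 = 0.5039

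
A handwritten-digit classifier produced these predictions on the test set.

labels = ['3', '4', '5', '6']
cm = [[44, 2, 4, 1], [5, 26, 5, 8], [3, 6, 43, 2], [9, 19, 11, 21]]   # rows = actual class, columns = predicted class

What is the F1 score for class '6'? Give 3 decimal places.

0.457

One-vs-rest for '6': TP = diagonal; FP = other classes predicted '6'; FN = '6' predicted as other.
F1 score = 2·TP/(2·TP+FP+FN).
6: TP=21, FP=1+8+2=11, FN=9+19+11=39 → 42/92 = 0.4565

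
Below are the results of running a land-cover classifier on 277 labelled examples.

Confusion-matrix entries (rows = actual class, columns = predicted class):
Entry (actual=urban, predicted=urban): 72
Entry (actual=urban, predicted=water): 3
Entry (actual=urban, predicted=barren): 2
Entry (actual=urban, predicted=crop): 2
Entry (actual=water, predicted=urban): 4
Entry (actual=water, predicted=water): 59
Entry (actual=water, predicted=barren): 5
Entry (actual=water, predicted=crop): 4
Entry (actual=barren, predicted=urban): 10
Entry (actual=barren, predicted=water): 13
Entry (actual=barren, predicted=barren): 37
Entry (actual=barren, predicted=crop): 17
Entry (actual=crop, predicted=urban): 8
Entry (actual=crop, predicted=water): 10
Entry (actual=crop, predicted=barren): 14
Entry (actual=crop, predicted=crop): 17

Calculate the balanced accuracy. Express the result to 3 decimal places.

Balanced accuracy = mean of per-class recall.
  urban: recall = 72/79 = 0.9114
  water: recall = 59/72 = 0.8194
  barren: recall = 37/77 = 0.4805
  crop: recall = 17/49 = 0.3469
Mean = (0.9114 + 0.8194 + 0.4805 + 0.3469) / 4 = 0.640

0.640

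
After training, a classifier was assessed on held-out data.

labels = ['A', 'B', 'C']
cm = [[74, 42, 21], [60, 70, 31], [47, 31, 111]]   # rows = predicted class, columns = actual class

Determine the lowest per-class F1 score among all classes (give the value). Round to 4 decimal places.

Per-class F1 score (2·TP/(2·TP+FP+FN)):
  A: TP=74, FP=42+21=63, FN=60+47=107 → 148/318 = 0.46541
  B: TP=70, FP=60+31=91, FN=42+31=73 → 140/304 = 0.46053
  C: TP=111, FP=47+31=78, FN=21+31=52 → 222/352 = 0.63068
Lowest is class 'B' with F1 score = 0.4605.

0.4605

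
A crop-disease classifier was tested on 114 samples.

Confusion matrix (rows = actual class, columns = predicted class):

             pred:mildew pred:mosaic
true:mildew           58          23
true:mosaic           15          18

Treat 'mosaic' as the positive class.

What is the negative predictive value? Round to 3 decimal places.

0.795

NPV = TN/(TN+FN) = 58/(58+15) = 0.795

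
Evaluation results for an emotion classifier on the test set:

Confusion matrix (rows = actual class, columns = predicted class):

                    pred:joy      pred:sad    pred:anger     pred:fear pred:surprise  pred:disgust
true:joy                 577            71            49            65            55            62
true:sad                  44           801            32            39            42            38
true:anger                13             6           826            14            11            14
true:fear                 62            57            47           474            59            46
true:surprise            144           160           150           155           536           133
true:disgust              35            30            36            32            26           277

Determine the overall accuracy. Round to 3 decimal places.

Accuracy = trace / total = (577+801+826+474+536+277=3491) / 5218 = 3491/5218 = 0.669

0.669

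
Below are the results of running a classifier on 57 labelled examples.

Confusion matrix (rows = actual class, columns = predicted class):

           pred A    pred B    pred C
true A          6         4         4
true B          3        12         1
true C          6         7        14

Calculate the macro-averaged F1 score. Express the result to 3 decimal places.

Per-class F1 score (2·TP/(2·TP+FP+FN)):
  A: TP=6, FP=3+6=9, FN=4+4=8 → 12/29 = 0.4138
  B: TP=12, FP=4+7=11, FN=3+1=4 → 24/39 = 0.6154
  C: TP=14, FP=4+1=5, FN=6+7=13 → 28/46 = 0.6087
Macro-F1 score = mean = (0.4138 + 0.6154 + 0.6087) / 3 = 0.546

0.546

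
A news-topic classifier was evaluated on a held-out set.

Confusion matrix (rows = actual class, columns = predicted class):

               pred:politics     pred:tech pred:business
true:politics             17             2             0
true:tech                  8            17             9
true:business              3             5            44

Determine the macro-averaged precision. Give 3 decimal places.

Per-class precision (TP/(TP+FP)):
  politics: TP=17, FP=8+3=11 → 17/28 = 0.6071
  tech: TP=17, FP=2+5=7 → 17/24 = 0.7083
  business: TP=44, FP=0+9=9 → 44/53 = 0.8302
Macro-precision = mean = (0.6071 + 0.7083 + 0.8302) / 3 = 0.715

0.715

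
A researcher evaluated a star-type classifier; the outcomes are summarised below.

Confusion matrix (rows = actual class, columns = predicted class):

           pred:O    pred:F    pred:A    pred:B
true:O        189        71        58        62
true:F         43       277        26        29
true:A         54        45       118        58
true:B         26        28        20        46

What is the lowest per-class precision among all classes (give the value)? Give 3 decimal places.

Per-class precision (TP/(TP+FP)):
  O: TP=189, FP=43+54+26=123 → 189/312 = 0.6058
  F: TP=277, FP=71+45+28=144 → 277/421 = 0.6580
  A: TP=118, FP=58+26+20=104 → 118/222 = 0.5315
  B: TP=46, FP=62+29+58=149 → 46/195 = 0.2359
Lowest is class 'B' with precision = 0.236.

0.236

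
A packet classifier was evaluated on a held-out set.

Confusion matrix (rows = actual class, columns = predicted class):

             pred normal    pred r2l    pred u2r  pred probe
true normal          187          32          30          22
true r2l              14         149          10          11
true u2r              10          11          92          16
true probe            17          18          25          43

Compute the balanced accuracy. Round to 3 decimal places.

Balanced accuracy = mean of per-class recall.
  normal: recall = 187/271 = 0.6900
  r2l: recall = 149/184 = 0.8098
  u2r: recall = 92/129 = 0.7132
  probe: recall = 43/103 = 0.4175
Mean = (0.6900 + 0.8098 + 0.7132 + 0.4175) / 4 = 0.658

0.658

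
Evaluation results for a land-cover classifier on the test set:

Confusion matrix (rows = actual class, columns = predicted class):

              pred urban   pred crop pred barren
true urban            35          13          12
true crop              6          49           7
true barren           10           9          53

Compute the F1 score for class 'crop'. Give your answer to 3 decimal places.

0.737

One-vs-rest for 'crop': TP = diagonal; FP = other classes predicted 'crop'; FN = 'crop' predicted as other.
F1 score = 2·TP/(2·TP+FP+FN).
crop: TP=49, FP=13+9=22, FN=6+7=13 → 98/133 = 0.7368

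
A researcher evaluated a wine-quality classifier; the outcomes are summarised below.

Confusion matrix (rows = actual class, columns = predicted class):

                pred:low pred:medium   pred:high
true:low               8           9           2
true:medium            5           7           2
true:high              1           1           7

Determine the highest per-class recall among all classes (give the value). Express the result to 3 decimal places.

Per-class recall (TP/(TP+FN)):
  low: TP=8, FN=9+2=11 → 8/19 = 0.4211
  medium: TP=7, FN=5+2=7 → 7/14 = 0.5000
  high: TP=7, FN=1+1=2 → 7/9 = 0.7778
Highest is class 'high' with recall = 0.778.

0.778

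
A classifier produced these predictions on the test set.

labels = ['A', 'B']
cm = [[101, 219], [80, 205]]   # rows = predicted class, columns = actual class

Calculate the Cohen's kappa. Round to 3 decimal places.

0.034

Observed agreement pₒ = trace/N = 306/605 = 0.5058
Expected agreement pₑ = Σ (rowᵢ·colᵢ)/N² = (181·320 + 424·285)/605² = 0.4884
κ = (pₒ − pₑ)/(1 − pₑ) = (0.5058 − 0.4884)/(1 − 0.4884) = 0.034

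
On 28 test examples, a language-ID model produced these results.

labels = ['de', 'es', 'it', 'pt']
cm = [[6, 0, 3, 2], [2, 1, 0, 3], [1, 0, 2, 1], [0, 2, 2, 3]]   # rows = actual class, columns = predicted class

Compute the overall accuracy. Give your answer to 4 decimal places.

0.4286

Accuracy = trace / total = (6+1+2+3=12) / 28 = 12/28 = 0.4286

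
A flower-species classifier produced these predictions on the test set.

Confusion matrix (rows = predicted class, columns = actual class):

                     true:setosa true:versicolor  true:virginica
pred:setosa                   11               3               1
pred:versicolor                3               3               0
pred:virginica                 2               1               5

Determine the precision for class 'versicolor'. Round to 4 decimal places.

0.5000

Treat 'versicolor' as positive and all other classes as negative.
precision = TP/(TP+FP).
versicolor: TP=3, FP=3+0=3 → 3/6 = 0.50000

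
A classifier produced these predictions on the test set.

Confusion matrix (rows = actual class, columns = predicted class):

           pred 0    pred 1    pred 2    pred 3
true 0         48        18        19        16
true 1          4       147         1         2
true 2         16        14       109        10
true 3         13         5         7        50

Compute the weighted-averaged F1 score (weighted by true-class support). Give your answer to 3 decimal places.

0.731

Per-class F1 score (2·TP/(2·TP+FP+FN)):
  0: TP=48, FP=4+16+13=33, FN=18+19+16=53 → 96/182 = 0.5275
  1: TP=147, FP=18+14+5=37, FN=4+1+2=7 → 294/338 = 0.8698
  2: TP=109, FP=19+1+7=27, FN=16+14+10=40 → 218/285 = 0.7649
  3: TP=50, FP=16+2+10=28, FN=13+5+7=25 → 100/153 = 0.6536
Weighted-F1 score = Σ (supportᵢ/N)·F1 scoreᵢ with N=479: (101/479)·0.5275 + (154/479)·0.8698 + (149/479)·0.7649 + (75/479)·0.6536 = 0.731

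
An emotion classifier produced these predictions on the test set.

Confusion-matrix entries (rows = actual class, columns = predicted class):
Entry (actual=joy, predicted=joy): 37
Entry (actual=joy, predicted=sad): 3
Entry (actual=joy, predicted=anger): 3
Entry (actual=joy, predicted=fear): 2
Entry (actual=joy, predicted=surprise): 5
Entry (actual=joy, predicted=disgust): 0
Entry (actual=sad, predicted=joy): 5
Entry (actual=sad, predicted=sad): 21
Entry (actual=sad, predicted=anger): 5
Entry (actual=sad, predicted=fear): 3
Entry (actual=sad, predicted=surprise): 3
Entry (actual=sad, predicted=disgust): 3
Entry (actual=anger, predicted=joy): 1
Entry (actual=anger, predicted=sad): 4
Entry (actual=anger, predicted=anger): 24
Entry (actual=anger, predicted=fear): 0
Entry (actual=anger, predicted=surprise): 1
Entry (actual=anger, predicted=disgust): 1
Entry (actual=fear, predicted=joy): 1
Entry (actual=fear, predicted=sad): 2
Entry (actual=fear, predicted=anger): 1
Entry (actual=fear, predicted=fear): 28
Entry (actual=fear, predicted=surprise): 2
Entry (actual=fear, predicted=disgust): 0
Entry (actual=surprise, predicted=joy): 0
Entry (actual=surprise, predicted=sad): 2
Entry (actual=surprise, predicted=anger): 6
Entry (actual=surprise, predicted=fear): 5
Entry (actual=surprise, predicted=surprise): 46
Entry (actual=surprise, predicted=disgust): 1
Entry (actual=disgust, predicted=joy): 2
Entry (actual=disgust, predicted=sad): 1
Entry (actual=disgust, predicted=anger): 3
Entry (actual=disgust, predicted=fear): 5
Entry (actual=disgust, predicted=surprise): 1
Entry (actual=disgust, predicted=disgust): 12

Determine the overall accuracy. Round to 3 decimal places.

0.703

Accuracy = trace / total = (37+21+24+28+46+12=168) / 239 = 168/239 = 0.703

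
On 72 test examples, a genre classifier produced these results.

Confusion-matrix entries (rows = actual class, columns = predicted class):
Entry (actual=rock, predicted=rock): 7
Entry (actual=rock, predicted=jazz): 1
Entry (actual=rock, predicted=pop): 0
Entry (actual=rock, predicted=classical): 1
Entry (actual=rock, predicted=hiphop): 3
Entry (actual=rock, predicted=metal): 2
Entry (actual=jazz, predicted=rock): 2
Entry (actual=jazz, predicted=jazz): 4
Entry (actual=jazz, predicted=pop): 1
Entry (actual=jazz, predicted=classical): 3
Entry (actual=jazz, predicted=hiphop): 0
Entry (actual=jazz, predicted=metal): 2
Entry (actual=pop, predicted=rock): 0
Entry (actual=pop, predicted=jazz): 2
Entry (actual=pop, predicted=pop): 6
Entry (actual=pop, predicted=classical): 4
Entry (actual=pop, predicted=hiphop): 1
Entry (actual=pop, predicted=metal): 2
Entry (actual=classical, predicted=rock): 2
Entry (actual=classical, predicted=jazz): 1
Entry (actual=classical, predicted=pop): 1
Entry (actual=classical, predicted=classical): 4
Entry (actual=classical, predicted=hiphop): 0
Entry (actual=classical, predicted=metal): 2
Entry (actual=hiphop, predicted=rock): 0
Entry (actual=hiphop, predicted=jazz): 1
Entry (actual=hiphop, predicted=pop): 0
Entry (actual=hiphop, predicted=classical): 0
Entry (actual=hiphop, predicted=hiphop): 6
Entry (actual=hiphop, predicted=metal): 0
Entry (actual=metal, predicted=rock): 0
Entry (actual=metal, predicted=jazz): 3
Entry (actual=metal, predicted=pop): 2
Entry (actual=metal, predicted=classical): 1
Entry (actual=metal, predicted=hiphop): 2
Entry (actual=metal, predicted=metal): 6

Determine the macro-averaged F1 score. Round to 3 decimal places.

Per-class F1 score (2·TP/(2·TP+FP+FN)):
  rock: TP=7, FP=2+0+2+0+0=4, FN=1+0+1+3+2=7 → 14/25 = 0.5600
  jazz: TP=4, FP=1+2+1+1+3=8, FN=2+1+3+0+2=8 → 8/24 = 0.3333
  pop: TP=6, FP=0+1+1+0+2=4, FN=0+2+4+1+2=9 → 12/25 = 0.4800
  classical: TP=4, FP=1+3+4+0+1=9, FN=2+1+1+0+2=6 → 8/23 = 0.3478
  hiphop: TP=6, FP=3+0+1+0+2=6, FN=0+1+0+0+0=1 → 12/19 = 0.6316
  metal: TP=6, FP=2+2+2+2+0=8, FN=0+3+2+1+2=8 → 12/28 = 0.4286
Macro-F1 score = mean = (0.5600 + 0.3333 + 0.4800 + 0.3478 + 0.6316 + 0.4286) / 6 = 0.464

0.464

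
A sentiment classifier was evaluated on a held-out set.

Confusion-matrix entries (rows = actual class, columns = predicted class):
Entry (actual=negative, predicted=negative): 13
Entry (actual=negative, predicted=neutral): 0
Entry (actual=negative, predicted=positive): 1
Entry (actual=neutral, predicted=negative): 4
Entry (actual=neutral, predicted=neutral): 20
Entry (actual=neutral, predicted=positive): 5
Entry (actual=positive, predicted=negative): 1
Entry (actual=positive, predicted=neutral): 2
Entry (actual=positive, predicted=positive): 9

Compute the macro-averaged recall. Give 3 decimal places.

0.789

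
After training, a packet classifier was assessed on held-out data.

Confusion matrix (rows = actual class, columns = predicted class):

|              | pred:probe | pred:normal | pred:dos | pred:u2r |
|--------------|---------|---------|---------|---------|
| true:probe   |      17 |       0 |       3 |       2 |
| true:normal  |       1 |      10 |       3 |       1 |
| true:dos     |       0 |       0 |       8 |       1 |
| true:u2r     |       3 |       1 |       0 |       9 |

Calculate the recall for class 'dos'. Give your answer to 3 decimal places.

Treat 'dos' as positive and all other classes as negative.
recall = TP/(TP+FN).
dos: TP=8, FN=0+0+1=1 → 8/9 = 0.8889

0.889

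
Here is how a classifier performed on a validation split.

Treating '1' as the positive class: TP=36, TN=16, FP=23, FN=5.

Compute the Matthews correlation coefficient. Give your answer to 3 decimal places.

0.328

MCC = (TP·TN − FP·FN) / √((TP+FP)(TP+FN)(TN+FP)(TN+FN))
Numerator = 36·16 − 23·5 = 461
Denominator = √(59·41·39·21) = √1981161 = 1407.5372
MCC = 461 / 1407.5372 = 0.328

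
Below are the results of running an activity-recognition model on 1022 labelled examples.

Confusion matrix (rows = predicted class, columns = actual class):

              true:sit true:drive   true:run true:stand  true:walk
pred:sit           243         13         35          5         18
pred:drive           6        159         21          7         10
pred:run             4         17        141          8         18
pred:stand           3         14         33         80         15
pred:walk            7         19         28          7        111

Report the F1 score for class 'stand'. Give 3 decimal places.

0.635

Treat 'stand' as positive and all other classes as negative.
F1 score = 2·TP/(2·TP+FP+FN).
stand: TP=80, FP=3+14+33+15=65, FN=5+7+8+7=27 → 160/252 = 0.6349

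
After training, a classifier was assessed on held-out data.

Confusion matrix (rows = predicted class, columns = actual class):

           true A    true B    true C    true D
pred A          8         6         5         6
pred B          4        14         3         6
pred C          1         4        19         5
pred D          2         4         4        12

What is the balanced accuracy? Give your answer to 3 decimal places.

Balanced accuracy = mean of per-class recall.
  A: recall = 8/15 = 0.5333
  B: recall = 14/28 = 0.5000
  C: recall = 19/31 = 0.6129
  D: recall = 12/29 = 0.4138
Mean = (0.5333 + 0.5000 + 0.6129 + 0.4138) / 4 = 0.515

0.515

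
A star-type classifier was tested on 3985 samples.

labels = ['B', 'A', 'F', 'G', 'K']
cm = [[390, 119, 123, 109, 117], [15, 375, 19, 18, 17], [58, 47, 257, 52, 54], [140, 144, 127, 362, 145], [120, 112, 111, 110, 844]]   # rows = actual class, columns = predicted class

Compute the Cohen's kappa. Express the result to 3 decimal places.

0.439

Observed agreement pₒ = trace/N = 2228/3985 = 0.5591
Expected agreement pₑ = Σ (rowᵢ·colᵢ)/N² = (858·723 + 444·797 + 468·637 + 918·651 + 1297·1177)/3985² = 0.2139
κ = (pₒ − pₑ)/(1 − pₑ) = (0.5591 − 0.2139)/(1 − 0.2139) = 0.439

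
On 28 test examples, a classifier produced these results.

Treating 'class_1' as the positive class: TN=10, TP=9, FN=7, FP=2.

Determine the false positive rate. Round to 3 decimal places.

0.167

FPR = FP/(FP+TN) = 2/(2+10) = 0.167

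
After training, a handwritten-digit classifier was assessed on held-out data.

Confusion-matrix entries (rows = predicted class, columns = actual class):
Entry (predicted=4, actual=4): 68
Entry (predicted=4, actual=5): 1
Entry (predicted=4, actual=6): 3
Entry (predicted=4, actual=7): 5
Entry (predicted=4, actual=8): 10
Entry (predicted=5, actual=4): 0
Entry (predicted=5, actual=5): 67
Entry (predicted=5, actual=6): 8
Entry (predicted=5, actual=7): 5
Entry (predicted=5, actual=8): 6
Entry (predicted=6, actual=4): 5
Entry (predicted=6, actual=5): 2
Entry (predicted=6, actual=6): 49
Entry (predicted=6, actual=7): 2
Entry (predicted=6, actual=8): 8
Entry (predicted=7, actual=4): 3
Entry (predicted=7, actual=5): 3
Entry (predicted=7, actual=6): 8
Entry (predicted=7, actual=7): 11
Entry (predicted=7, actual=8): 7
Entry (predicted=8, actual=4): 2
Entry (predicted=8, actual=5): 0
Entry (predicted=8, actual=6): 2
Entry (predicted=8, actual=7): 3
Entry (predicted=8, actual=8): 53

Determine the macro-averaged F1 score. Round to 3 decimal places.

0.701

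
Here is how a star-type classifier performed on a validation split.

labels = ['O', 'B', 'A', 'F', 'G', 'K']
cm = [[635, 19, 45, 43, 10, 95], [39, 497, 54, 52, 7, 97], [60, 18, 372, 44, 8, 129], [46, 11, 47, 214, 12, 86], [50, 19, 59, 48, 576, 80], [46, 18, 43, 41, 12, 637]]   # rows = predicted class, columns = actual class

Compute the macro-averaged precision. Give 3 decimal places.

0.669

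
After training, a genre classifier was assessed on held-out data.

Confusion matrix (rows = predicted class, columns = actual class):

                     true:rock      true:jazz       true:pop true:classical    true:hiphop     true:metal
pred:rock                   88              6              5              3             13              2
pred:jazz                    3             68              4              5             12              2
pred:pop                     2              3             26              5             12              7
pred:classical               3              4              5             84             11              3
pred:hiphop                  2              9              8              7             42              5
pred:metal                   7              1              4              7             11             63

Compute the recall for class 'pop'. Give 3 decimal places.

0.500

Take TP from the diagonal, FP from the rest of the 'pop' prediction marginal, FN from the rest of the 'pop' actual marginal.
recall = TP/(TP+FN).
pop: TP=26, FN=5+4+5+8+4=26 → 26/52 = 0.5000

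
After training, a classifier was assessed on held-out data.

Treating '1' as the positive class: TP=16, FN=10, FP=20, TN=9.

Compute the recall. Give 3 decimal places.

Recall = TP/(TP+FN) = 16/(16+10) = 16/26 = 0.615

0.615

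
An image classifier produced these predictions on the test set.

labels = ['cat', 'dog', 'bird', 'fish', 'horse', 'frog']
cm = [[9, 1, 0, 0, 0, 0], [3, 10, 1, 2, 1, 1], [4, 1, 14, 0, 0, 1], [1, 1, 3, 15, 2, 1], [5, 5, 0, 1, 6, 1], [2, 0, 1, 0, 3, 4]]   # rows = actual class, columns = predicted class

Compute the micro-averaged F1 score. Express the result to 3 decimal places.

0.586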